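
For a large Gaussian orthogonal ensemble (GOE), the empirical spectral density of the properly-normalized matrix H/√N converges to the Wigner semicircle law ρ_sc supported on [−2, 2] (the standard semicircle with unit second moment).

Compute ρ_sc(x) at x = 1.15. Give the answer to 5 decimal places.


ρ_sc(x) = (1/(2π)) √(4 − x²). With x = 1.15:
  4 − x² = 4 − (1.15)² = 4 − 1.322500 = 2.677500.
  √(4 − x²) = 1.636307.
  1/(2π) = 0.159155.
  ρ_sc(1.15) = 0.159155 · 1.636307 = 0.260426.

Rounded to 5 decimal places: ρ_sc(1.15) ≈ 0.26043.


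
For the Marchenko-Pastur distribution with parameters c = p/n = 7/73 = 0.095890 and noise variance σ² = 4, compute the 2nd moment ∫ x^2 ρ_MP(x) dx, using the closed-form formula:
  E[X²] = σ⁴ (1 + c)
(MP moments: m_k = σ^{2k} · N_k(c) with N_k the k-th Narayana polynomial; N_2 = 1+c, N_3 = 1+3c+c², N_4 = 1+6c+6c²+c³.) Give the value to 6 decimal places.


E[X²] = σ⁴ (1 + c) (second MP moment). With σ² = 4 (so σ⁴ = 16) and c = 7/73 = 0.095890: E[X²] = 16 · (1 + 0.095890) = 16 · 1.095890.

So E[X^2] = 17.534247.


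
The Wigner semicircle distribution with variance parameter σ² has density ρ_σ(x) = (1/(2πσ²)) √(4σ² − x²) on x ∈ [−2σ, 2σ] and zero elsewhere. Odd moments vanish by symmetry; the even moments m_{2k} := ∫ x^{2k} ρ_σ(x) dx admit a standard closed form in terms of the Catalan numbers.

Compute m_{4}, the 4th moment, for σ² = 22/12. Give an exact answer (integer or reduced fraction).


By the scaled semicircle moment identity, m_{2k} = σ^{2k} · C_k with k = 2.
C_2 = (1/(k+1)) · C(2k, k) = (1/3) · C(4, 2) = (1/3) · 6 = 2.
σ^{2k} = (σ²)^k = (22/12)^2 = 121/36.

Therefore m_{4} = σ^{4} · C_2 = (121/36) · 2 = 121/18.


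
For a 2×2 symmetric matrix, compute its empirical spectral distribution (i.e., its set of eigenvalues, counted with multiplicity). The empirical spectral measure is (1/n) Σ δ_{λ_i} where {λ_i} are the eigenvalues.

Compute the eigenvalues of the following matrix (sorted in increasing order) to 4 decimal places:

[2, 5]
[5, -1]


Since M is real symmetric, both eigenvalues are real; they are the roots of det(λI − M) = λ² − (tr M) λ + det M.
tr M = 2 + (-1) = 1.
det M = 2·(-1) − 5² = -2 − 25 = -27.
Characteristic polynomial: λ² − λ − 27 = 0.
Discriminant Δ = (tr M)² − 4·det M = 1 − (-108) = 109; √Δ = 10.440307.
λ = (tr M ± √Δ)/2 = (1 ± 10.440307)/2, giving (tr M − √Δ)/2 = -4.7202 and (tr M + √Δ)/2 = 5.7202.

Eigenvalues sorted in increasing order: [-4.7202, 5.7202].


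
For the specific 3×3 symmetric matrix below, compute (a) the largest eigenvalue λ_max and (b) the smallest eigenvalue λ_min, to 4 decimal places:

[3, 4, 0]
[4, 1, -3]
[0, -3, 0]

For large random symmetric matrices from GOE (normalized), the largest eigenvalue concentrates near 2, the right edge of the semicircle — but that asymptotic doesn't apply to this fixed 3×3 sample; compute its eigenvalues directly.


Since M is real symmetric, all three eigenvalues are real; they are the roots of det(λI − M) = λ³ − (tr M) λ² + s λ − det M, where s is the sum of the principal 2×2 minors.
tr M = 3 + 1 + 0 = 4.
s = (3·1 − 4²) + (3·0 − 0²) + (1·0 − (-3)²) = -13 + 0 + (-9) = -22.
det M (expand along row 1) = 3·(-9) − 4·0 + 0·(-12) = -27.
Characteristic polynomial: λ³ − 4λ² − 22λ + 27 = 0.
Substitute λ = y + (tr M)/3 = y + 1.333333 to remove the quadratic term: y³ + p·y + q = 0 with p = s − (tr M)²/3 = -27.333333 and q = −2(tr M)³/27 + (tr M)·s/3 − det M = -7.074074.
Three real roots ⇒ use the trigonometric (Viète) form: r = 2√(−p/3) = 6.036923, φ = arccos(3q/(p·r)) = arccos(0.128612) = 1.441827 rad.
y_k = r·cos(φ/3 − 2πk/3) for k = 0, 1, 2 gives y = 5.353022, -0.259447, -5.093575.
λ_k = y_k + 1.333333 gives λ = 6.6864, 1.0739, -3.7602 (check: the sum is 4.0000 = tr M).

Hence λ_max = 6.6864 and λ_min = -3.7602.


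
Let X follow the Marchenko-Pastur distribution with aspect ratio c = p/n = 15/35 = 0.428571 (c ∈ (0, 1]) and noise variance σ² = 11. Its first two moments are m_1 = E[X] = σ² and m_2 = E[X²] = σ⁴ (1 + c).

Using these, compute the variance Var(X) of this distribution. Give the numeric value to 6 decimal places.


m_1 = E[X] = σ² = 11, so m_1² = 121.
m_2 = E[X²] = σ⁴ (1 + c) = 121 · (1 + 0.428571) = 121 · 1.428571 = 172.857143.
(Note m_2 − m_1² simplifies to c · σ⁴ = 0.428571 · 121.)

Var(X) = m_2 − m_1² = 172.857143 − 121 = 51.857143.


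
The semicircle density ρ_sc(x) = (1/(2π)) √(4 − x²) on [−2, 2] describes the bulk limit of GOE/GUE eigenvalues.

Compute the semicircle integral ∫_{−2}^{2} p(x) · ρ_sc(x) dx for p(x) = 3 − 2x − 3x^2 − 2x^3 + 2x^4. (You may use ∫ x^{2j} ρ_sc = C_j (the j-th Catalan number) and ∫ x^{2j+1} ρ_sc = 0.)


Write p(x) = Σ a_i x^i, split into monomials and integrate each against ρ_sc separately.
Using ∫ x^{2j} ρ_sc = C_j = (1/(j+1)) C(2j, j) (Catalan numbers) and ∫ x^{2j+1} ρ_sc = 0 (odd monomials vanish by symmetry):
  i = 0 (even): a_0 · C_{0} = 3 · 1 = 3
  i = 1 (odd): ∫ x^1 ρ_sc = 0 (vanishes)
  i = 2 (even): a_2 · C_{1} = -3 · 1 = -3
  i = 3 (odd): ∫ x^3 ρ_sc = 0 (vanishes)
  i = 4 (even): a_4 · C_{2} = 2 · 2 = 4

Summing the contributions: ∫_{−2}^{2} p(x) ρ_sc(x) dx = 3 + (-3) + 4 = 4.


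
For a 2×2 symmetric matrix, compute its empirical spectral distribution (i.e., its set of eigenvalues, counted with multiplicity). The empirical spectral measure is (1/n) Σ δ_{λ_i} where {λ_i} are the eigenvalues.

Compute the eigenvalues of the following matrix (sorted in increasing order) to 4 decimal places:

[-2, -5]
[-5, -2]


Since M is real symmetric, both eigenvalues are real; they are the roots of det(λI − M) = λ² − (tr M) λ + det M.
tr M = -2 + (-2) = -4.
det M = (-2)·(-2) − (-5)² = 4 − 25 = -21.
Characteristic polynomial: λ² + 4λ − 21 = 0.
Discriminant Δ = (tr M)² − 4·det M = 16 − (-84) = 100; √Δ = 10.000000.
λ = (tr M ± √Δ)/2 = (-4 ± 10.000000)/2, giving (tr M − √Δ)/2 = -7.0000 and (tr M + √Δ)/2 = 3.0000.

Eigenvalues sorted in increasing order: [-7.0000, 3.0000].


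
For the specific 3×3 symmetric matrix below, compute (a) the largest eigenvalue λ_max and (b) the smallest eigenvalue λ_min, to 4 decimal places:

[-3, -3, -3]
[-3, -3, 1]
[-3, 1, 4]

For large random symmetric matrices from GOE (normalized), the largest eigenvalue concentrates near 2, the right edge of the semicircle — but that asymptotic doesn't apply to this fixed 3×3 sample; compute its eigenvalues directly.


Since M is real symmetric, all three eigenvalues are real; they are the roots of det(λI − M) = λ³ − (tr M) λ² + s λ − det M, where s is the sum of the principal 2×2 minors.
tr M = -3 + (-3) + 4 = -2.
s = ((-3)·(-3) − (-3)²) + ((-3)·4 − (-3)²) + ((-3)·4 − 1²) = 0 + (-21) + (-13) = -34.
det M (expand along row 1) = (-3)·(-13) − (-3)·(-9) + (-3)·(-12) = 48.
Characteristic polynomial: λ³ + 2λ² − 34λ − 48 = 0.
Substitute λ = y + (tr M)/3 = y − 0.666667 to remove the quadratic term: y³ + p·y + q = 0 with p = s − (tr M)²/3 = -35.333333 and q = −2(tr M)³/27 + (tr M)·s/3 − det M = -24.740741.
Three real roots ⇒ use the trigonometric (Viète) form: r = 2√(−p/3) = 6.863753, φ = arccos(3q/(p·r)) = arccos(0.306047) = 1.259759 rad.
y_k = r·cos(φ/3 − 2πk/3) for k = 0, 1, 2 gives y = 6.267442, -0.710354, -5.557088.
λ_k = y_k − 0.666667 gives λ = 5.6008, -1.3770, -6.2238 (check: the sum is -2.0000 = tr M).

Hence λ_max = 5.6008 and λ_min = -6.2238.


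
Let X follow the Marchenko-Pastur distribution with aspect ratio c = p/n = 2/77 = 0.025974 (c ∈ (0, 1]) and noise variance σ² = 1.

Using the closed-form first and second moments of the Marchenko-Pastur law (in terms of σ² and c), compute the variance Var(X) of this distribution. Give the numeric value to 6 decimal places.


Recall the MP moments m_1 = E[X] = σ² and m_2 = E[X²] = σ⁴ (1 + c).
m_1 = E[X] = σ² = 1, so m_1² = 1.
m_2 = E[X²] = σ⁴ (1 + c) = 1 · (1 + 0.025974) = 1 · 1.025974 = 1.025974.
(Note m_2 − m_1² simplifies to c · σ⁴ = 0.025974 · 1.)

Var(X) = m_2 − m_1² = 1.025974 − 1 = 0.025974.


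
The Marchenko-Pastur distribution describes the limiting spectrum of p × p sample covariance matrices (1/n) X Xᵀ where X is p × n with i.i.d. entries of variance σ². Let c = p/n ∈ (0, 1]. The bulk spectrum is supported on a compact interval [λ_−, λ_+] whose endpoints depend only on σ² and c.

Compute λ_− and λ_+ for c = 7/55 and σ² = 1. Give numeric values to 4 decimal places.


c = 7/55 = 0.127273; √c = 0.356753.
λ_− = σ² (1 − √c)² = 1 · (1 − 0.356753)² = 1 · (0.643247)² = 0.413767.
λ_+ = σ² (1 + √c)² = 1 · (1 + 0.356753)² = 1 · (1.356753)² = 1.840779.

Rounded to 4 decimal places: λ_− ≈ 0.4138, λ_+ ≈ 1.8408.


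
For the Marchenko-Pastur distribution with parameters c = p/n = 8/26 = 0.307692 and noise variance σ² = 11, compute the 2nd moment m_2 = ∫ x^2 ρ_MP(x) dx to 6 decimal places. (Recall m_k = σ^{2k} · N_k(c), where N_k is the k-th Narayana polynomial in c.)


E[X²] = σ⁴ (1 + c) (second MP moment). With σ² = 11 (so σ⁴ = 121) and c = 8/26 = 0.307692: E[X²] = 121 · (1 + 0.307692) = 121 · 1.307692.

So E[X^2] = 158.230769.


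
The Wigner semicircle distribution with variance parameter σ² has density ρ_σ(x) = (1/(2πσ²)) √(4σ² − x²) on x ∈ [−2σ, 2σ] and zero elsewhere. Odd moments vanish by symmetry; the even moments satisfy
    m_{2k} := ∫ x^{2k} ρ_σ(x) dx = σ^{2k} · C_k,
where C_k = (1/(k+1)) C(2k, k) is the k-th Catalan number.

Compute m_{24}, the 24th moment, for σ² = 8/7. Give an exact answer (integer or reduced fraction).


By the scaled semicircle moment identity, m_{2k} = σ^{2k} · C_k with k = 12.
C_12 = (1/(k+1)) · C(2k, k) = (1/13) · C(24, 12) = (1/13) · 2704156 = 208012.
σ^{2k} = (σ²)^k = (8/7)^12 = 68719476736/13841287201.

Therefore m_{24} = σ^{24} · C_12 = (68719476736/13841287201) · 208012 = 2042067970686976/1977326743.


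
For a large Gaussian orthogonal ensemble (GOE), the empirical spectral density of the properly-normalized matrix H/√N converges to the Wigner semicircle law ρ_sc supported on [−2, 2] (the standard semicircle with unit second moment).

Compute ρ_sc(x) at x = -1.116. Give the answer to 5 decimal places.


ρ_sc(x) = (1/(2π)) √(4 − x²). With x = -1.116:
  4 − x² = 4 − (-1.116)² = 4 − 1.245456 = 2.754544.
  √(4 − x²) = 1.659682.
  1/(2π) = 0.159155.
  ρ_sc(-1.116) = 0.159155 · 1.659682 = 0.264147.

Rounded to 5 decimal places: ρ_sc(-1.116) ≈ 0.26415.


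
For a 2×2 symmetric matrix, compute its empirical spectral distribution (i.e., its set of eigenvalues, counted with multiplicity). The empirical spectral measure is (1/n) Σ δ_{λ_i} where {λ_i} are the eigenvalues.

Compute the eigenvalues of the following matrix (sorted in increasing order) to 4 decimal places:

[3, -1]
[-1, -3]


Since M is real symmetric, both eigenvalues are real; they are the roots of det(λI − M) = λ² − (tr M) λ + det M.
tr M = 3 + (-3) = 0.
det M = 3·(-3) − (-1)² = -9 − 1 = -10.
Characteristic polynomial: λ² − 10 = 0.
Discriminant Δ = (tr M)² − 4·det M = 0 − (-40) = 40; √Δ = 6.324555.
λ = (tr M ± √Δ)/2 = (0 ± 6.324555)/2, giving (tr M − √Δ)/2 = -3.1623 and (tr M + √Δ)/2 = 3.1623.

Eigenvalues sorted in increasing order: [-3.1623, 3.1623].


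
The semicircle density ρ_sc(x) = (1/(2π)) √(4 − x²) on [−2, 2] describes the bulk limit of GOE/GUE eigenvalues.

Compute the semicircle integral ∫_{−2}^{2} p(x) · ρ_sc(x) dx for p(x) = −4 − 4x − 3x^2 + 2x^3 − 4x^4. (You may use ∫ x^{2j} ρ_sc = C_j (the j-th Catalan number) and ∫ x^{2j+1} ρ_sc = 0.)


Write p(x) = Σ a_i x^i, split into monomials and integrate each against ρ_sc separately.
Using ∫ x^{2j} ρ_sc = C_j = (1/(j+1)) C(2j, j) (Catalan numbers) and ∫ x^{2j+1} ρ_sc = 0 (odd monomials vanish by symmetry):
  i = 0 (even): a_0 · C_{0} = -4 · 1 = -4
  i = 1 (odd): ∫ x^1 ρ_sc = 0 (vanishes)
  i = 2 (even): a_2 · C_{1} = -3 · 1 = -3
  i = 3 (odd): ∫ x^3 ρ_sc = 0 (vanishes)
  i = 4 (even): a_4 · C_{2} = -4 · 2 = -8

Summing the contributions: ∫_{−2}^{2} p(x) ρ_sc(x) dx = (-4) + (-3) + (-8) = -15.


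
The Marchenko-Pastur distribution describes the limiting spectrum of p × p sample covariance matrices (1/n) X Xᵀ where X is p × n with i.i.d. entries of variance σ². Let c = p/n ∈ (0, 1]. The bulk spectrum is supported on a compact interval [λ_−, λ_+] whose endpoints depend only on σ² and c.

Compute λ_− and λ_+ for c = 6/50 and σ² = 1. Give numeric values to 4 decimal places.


c = 6/50 = 0.120000; √c = 0.346410.
λ_− = σ² (1 − √c)² = 1 · (1 − 0.346410)² = 1 · (0.653590)² = 0.427180.
λ_+ = σ² (1 + √c)² = 1 · (1 + 0.346410)² = 1 · (1.346410)² = 1.812820.

Rounded to 4 decimal places: λ_− ≈ 0.4272, λ_+ ≈ 1.8128.


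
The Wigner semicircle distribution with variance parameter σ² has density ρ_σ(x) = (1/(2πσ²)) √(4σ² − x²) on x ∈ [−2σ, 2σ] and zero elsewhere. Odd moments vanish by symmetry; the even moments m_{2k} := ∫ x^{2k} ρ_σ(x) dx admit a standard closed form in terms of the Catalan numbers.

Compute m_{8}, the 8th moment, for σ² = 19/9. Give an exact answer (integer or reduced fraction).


By the scaled semicircle moment identity, m_{2k} = σ^{2k} · C_k with k = 4.
C_4 = (1/(k+1)) · C(2k, k) = (1/5) · C(8, 4) = (1/5) · 70 = 14.
σ^{2k} = (σ²)^k = (19/9)^4 = 130321/6561.

Therefore m_{8} = σ^{8} · C_4 = (130321/6561) · 14 = 1824494/6561.


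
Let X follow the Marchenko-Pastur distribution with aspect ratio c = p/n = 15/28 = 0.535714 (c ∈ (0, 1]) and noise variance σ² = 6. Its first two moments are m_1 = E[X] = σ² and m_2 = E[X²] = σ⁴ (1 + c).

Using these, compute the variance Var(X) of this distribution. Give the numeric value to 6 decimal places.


m_1 = E[X] = σ² = 6, so m_1² = 36.
m_2 = E[X²] = σ⁴ (1 + c) = 36 · (1 + 0.535714) = 36 · 1.535714 = 55.285714.
(Note m_2 − m_1² simplifies to c · σ⁴ = 0.535714 · 36.)

Var(X) = m_2 − m_1² = 55.285714 − 36 = 19.285714.


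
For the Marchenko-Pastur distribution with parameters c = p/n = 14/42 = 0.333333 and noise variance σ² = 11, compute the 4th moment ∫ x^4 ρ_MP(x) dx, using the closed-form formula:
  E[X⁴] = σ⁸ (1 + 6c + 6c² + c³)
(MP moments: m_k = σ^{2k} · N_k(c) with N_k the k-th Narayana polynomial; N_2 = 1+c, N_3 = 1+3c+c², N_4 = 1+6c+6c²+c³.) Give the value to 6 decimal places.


E[X⁴] = σ⁸ (1 + 6c + 6c² + c³) (fourth MP moment). With σ² = 11 (so σ⁸ = 14641) and c = 14/42 = 0.333333: E[X⁴] = 14641 · (1 + 6·0.333333 + 6·(0.333333)² + (0.333333)³) = 14641 · 3.703704.

So E[X^4] = 54225.925926.


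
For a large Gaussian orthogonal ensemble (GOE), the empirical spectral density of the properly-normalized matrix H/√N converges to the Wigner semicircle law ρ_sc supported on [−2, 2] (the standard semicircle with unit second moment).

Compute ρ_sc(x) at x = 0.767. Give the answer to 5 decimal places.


ρ_sc(x) = (1/(2π)) √(4 − x²). With x = 0.767:
  4 − x² = 4 − (0.767)² = 4 − 0.588289 = 3.411711.
  √(4 − x²) = 1.847082.
  1/(2π) = 0.159155.
  ρ_sc(0.767) = 0.159155 · 1.847082 = 0.293972.

Rounded to 5 decimal places: ρ_sc(0.767) ≈ 0.29397.


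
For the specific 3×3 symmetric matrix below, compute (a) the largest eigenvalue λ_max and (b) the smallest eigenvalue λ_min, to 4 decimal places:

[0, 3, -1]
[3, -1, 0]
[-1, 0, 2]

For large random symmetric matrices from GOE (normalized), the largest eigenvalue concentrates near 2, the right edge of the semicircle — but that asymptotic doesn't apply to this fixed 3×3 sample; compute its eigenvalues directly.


Since M is real symmetric, all three eigenvalues are real; they are the roots of det(λI − M) = λ³ − (tr M) λ² + s λ − det M, where s is the sum of the principal 2×2 minors.
tr M = 0 + (-1) + 2 = 1.
s = (0·(-1) − 3²) + (0·2 − (-1)²) + ((-1)·2 − 0²) = -9 + (-1) + (-2) = -12.
det M (expand along row 1) = 0·(-2) − 3·6 + (-1)·(-1) = -17.
Characteristic polynomial: λ³ − λ² − 12λ + 17 = 0.
Substitute λ = y + (tr M)/3 = y + 0.333333 to remove the quadratic term: y³ + p·y + q = 0 with p = s − (tr M)²/3 = -12.333333 and q = −2(tr M)³/27 + (tr M)·s/3 − det M = 12.925926.
Three real roots ⇒ use the trigonometric (Viète) form: r = 2√(−p/3) = 4.055175, φ = arccos(3q/(p·r)) = arccos(-0.775341) = 2.458051 rad.
y_k = r·cos(φ/3 − 2πk/3) for k = 0, 1, 2 gives y = 2.768452, 1.181917, -3.950369.
λ_k = y_k + 0.333333 gives λ = 3.1018, 1.5153, -3.6170 (check: the sum is 1.0000 = tr M).

Hence λ_max = 3.1018 and λ_min = -3.6170.


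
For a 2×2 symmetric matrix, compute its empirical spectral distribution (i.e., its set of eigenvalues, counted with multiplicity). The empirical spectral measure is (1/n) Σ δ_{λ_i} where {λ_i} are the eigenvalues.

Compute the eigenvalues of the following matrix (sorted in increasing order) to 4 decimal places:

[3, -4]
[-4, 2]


Since M is real symmetric, both eigenvalues are real; they are the roots of det(λI − M) = λ² − (tr M) λ + det M.
tr M = 3 + 2 = 5.
det M = 3·2 − (-4)² = 6 − 16 = -10.
Characteristic polynomial: λ² − 5λ − 10 = 0.
Discriminant Δ = (tr M)² − 4·det M = 25 − (-40) = 65; √Δ = 8.062258.
λ = (tr M ± √Δ)/2 = (5 ± 8.062258)/2, giving (tr M − √Δ)/2 = -1.5311 and (tr M + √Δ)/2 = 6.5311.

Eigenvalues sorted in increasing order: [-1.5311, 6.5311].


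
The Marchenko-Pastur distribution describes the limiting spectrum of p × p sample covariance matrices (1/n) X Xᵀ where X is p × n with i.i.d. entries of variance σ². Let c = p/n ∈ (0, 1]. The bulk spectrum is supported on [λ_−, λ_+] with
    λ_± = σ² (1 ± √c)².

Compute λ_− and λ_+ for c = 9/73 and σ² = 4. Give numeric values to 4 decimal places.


c = 9/73 = 0.123288; √c = 0.351123.
λ_− = σ² (1 − √c)² = 4 · (1 − 0.351123)² = 4 · (0.648877)² = 1.684163.
λ_+ = σ² (1 + √c)² = 4 · (1 + 0.351123)² = 4 · (1.351123)² = 7.302138.

Rounded to 4 decimal places: λ_− ≈ 1.6842, λ_+ ≈ 7.3021.


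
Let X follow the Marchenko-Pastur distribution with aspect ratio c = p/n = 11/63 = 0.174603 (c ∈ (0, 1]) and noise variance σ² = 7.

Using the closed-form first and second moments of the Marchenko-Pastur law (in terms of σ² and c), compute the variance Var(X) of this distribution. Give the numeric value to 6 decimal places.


Recall the MP moments m_1 = E[X] = σ² and m_2 = E[X²] = σ⁴ (1 + c).
m_1 = E[X] = σ² = 7, so m_1² = 49.
m_2 = E[X²] = σ⁴ (1 + c) = 49 · (1 + 0.174603) = 49 · 1.174603 = 57.555556.
(Note m_2 − m_1² simplifies to c · σ⁴ = 0.174603 · 49.)

Var(X) = m_2 − m_1² = 57.555556 − 49 = 8.555556.


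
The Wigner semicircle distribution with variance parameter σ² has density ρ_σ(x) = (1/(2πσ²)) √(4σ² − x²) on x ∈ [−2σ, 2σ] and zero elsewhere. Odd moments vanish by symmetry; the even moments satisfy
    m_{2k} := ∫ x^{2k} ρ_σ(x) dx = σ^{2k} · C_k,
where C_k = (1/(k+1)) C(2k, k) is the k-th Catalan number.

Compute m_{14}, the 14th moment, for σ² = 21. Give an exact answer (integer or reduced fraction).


By the scaled semicircle moment identity, m_{2k} = σ^{2k} · C_k with k = 7.
C_7 = (1/(k+1)) · C(2k, k) = (1/8) · C(14, 7) = (1/8) · 3432 = 429.
σ^{2k} = (σ²)^k = (21)^7 = 1801088541.

Therefore m_{14} = σ^{14} · C_7 = 1801088541 · 429 = 772666984089.


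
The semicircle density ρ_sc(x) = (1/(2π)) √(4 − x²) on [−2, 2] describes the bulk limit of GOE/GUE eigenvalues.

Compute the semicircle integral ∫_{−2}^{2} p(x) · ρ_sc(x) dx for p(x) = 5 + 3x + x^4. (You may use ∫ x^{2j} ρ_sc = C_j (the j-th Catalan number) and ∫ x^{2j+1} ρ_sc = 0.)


Write p(x) = Σ a_i x^i, split into monomials and integrate each against ρ_sc separately.
Using ∫ x^{2j} ρ_sc = C_j = (1/(j+1)) C(2j, j) (Catalan numbers) and ∫ x^{2j+1} ρ_sc = 0 (odd monomials vanish by symmetry):
  i = 0 (even): a_0 · C_{0} = 5 · 1 = 5
  i = 1 (odd): ∫ x^1 ρ_sc = 0 (vanishes)
  i = 4 (even): a_4 · C_{2} = 1 · 2 = 2

Summing the contributions: ∫_{−2}^{2} p(x) ρ_sc(x) dx = 5 + 2 = 7.


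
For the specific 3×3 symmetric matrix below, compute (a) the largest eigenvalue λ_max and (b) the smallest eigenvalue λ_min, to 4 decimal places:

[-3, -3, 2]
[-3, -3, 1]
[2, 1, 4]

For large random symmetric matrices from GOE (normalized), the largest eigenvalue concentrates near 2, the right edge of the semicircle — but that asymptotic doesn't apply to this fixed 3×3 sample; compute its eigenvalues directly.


Since M is real symmetric, all three eigenvalues are real; they are the roots of det(λI − M) = λ³ − (tr M) λ² + s λ − det M, where s is the sum of the principal 2×2 minors.
tr M = -3 + (-3) + 4 = -2.
s = ((-3)·(-3) − (-3)²) + ((-3)·4 − 2²) + ((-3)·4 − 1²) = 0 + (-16) + (-13) = -29.
det M (expand along row 1) = (-3)·(-13) − (-3)·(-14) + 2·3 = 3.
Characteristic polynomial: λ³ + 2λ² − 29λ − 3 = 0.
Substitute λ = y + (tr M)/3 = y − 0.666667 to remove the quadratic term: y³ + p·y + q = 0 with p = s − (tr M)²/3 = -30.333333 and q = −2(tr M)³/27 + (tr M)·s/3 − det M = 16.925926.
Three real roots ⇒ use the trigonometric (Viète) form: r = 2√(−p/3) = 6.359595, φ = arccos(3q/(p·r)) = arccos(-0.263223) = 1.837158 rad.
y_k = r·cos(φ/3 − 2πk/3) for k = 0, 1, 2 gives y = 5.203922, 0.563909, -5.767831.
λ_k = y_k − 0.666667 gives λ = 4.5373, -0.1028, -6.4345 (check: the sum is -2.0000 = tr M).

Hence λ_max = 4.5373 and λ_min = -6.4345.


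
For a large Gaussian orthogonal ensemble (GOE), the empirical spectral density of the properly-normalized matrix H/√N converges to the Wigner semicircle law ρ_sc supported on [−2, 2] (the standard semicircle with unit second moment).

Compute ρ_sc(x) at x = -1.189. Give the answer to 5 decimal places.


ρ_sc(x) = (1/(2π)) √(4 − x²). With x = -1.189:
  4 − x² = 4 − (-1.189)² = 4 − 1.413721 = 2.586279.
  √(4 − x²) = 1.608191.
  1/(2π) = 0.159155.
  ρ_sc(-1.189) = 0.159155 · 1.608191 = 0.255952.

Rounded to 5 decimal places: ρ_sc(-1.189) ≈ 0.25595.


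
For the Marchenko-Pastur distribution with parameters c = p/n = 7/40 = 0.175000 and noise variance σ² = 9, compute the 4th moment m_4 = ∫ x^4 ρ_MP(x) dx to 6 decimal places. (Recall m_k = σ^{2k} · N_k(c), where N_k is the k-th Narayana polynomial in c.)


E[X⁴] = σ⁸ (1 + 6c + 6c² + c³) (fourth MP moment). With σ² = 9 (so σ⁸ = 6561) and c = 7/40 = 0.175000: E[X⁴] = 6561 · (1 + 6·0.175000 + 6·(0.175000)² + (0.175000)³) = 6561 · 2.239109.

So E[X^4] = 14690.796609.


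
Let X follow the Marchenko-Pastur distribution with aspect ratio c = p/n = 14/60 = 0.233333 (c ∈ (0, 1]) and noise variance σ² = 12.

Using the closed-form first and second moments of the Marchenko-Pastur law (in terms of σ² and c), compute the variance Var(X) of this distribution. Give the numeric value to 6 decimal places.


Recall the MP moments m_1 = E[X] = σ² and m_2 = E[X²] = σ⁴ (1 + c).
m_1 = E[X] = σ² = 12, so m_1² = 144.
m_2 = E[X²] = σ⁴ (1 + c) = 144 · (1 + 0.233333) = 144 · 1.233333 = 177.600000.
(Note m_2 − m_1² simplifies to c · σ⁴ = 0.233333 · 144.)

Var(X) = m_2 − m_1² = 177.600000 − 144 = 33.600000.


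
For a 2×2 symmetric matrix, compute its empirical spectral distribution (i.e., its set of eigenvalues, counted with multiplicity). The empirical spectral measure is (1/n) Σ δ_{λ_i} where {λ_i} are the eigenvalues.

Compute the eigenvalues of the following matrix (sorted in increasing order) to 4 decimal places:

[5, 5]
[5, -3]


Since M is real symmetric, both eigenvalues are real; they are the roots of det(λI − M) = λ² − (tr M) λ + det M.
tr M = 5 + (-3) = 2.
det M = 5·(-3) − 5² = -15 − 25 = -40.
Characteristic polynomial: λ² − 2λ − 40 = 0.
Discriminant Δ = (tr M)² − 4·det M = 4 − (-160) = 164; √Δ = 12.806248.
λ = (tr M ± √Δ)/2 = (2 ± 12.806248)/2, giving (tr M − √Δ)/2 = -5.4031 and (tr M + √Δ)/2 = 7.4031.

Eigenvalues sorted in increasing order: [-5.4031, 7.4031].


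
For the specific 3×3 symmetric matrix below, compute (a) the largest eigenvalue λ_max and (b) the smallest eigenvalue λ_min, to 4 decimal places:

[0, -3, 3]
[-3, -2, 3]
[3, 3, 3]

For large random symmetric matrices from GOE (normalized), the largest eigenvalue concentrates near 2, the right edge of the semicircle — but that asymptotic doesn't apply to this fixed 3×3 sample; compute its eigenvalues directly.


Since M is real symmetric, all three eigenvalues are real; they are the roots of det(λI − M) = λ³ − (tr M) λ² + s λ − det M, where s is the sum of the principal 2×2 minors.
tr M = 0 + (-2) + 3 = 1.
s = (0·(-2) − (-3)²) + (0·3 − 3²) + ((-2)·3 − 3²) = -9 + (-9) + (-15) = -33.
det M (expand along row 1) = 0·(-15) − (-3)·(-18) + 3·(-3) = -63.
Characteristic polynomial: λ³ − λ² − 33λ + 63 = 0.
Substitute λ = y + (tr M)/3 = y + 0.333333 to remove the quadratic term: y³ + p·y + q = 0 with p = s − (tr M)²/3 = -33.333333 and q = −2(tr M)³/27 + (tr M)·s/3 − det M = 51.925926.
Three real roots ⇒ use the trigonometric (Viète) form: r = 2√(−p/3) = 6.666667, φ = arccos(3q/(p·r)) = arccos(-0.701000) = 2.347595 rad.
y_k = r·cos(φ/3 − 2πk/3) for k = 0, 1, 2 gives y = 4.727539, 1.706995, -6.434533.
λ_k = y_k + 0.333333 gives λ = 5.0609, 2.0403, -6.1012 (check: the sum is 1.0000 = tr M).

Hence λ_max = 5.0609 and λ_min = -6.1012.


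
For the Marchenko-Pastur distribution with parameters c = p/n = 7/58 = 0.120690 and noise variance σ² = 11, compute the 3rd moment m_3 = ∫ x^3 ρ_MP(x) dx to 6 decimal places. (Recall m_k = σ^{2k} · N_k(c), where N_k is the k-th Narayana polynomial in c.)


E[X³] = σ⁶ (1 + 3c + c²) (third MP moment). With σ² = 11 (so σ⁶ = 1331) and c = 7/58 = 0.120690: E[X³] = 1331 · (1 + 3·0.120690 + (0.120690)²) = 1331 · 1.376635.

So E[X^3] = 1832.301130.


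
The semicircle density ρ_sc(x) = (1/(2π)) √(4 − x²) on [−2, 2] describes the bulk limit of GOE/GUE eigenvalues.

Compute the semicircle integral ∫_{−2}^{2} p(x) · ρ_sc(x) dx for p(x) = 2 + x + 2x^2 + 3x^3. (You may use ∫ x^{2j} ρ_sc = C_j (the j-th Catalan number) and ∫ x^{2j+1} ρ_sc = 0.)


Write p(x) = Σ a_i x^i, split into monomials and integrate each against ρ_sc separately.
Using ∫ x^{2j} ρ_sc = C_j = (1/(j+1)) C(2j, j) (Catalan numbers) and ∫ x^{2j+1} ρ_sc = 0 (odd monomials vanish by symmetry):
  i = 0 (even): a_0 · C_{0} = 2 · 1 = 2
  i = 1 (odd): ∫ x^1 ρ_sc = 0 (vanishes)
  i = 2 (even): a_2 · C_{1} = 2 · 1 = 2
  i = 3 (odd): ∫ x^3 ρ_sc = 0 (vanishes)

Summing the contributions: ∫_{−2}^{2} p(x) ρ_sc(x) dx = 2 + 2 = 4.


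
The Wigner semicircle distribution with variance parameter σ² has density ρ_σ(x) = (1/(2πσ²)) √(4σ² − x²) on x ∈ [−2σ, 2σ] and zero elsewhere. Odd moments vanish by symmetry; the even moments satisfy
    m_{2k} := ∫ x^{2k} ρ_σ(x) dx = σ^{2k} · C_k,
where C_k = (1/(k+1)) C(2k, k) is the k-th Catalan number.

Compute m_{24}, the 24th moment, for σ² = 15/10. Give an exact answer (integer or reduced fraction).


By the scaled semicircle moment identity, m_{2k} = σ^{2k} · C_k with k = 12.
C_12 = (1/(k+1)) · C(2k, k) = (1/13) · C(24, 12) = (1/13) · 2704156 = 208012.
σ^{2k} = (σ²)^k = (15/10)^12 = 531441/4096.

Therefore m_{24} = σ^{24} · C_12 = (531441/4096) · 208012 = 27636526323/1024.


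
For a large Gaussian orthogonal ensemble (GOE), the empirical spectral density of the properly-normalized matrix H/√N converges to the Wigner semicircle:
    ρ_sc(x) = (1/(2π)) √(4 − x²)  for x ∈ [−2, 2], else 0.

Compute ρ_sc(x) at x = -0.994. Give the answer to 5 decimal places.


ρ_sc(x) = (1/(2π)) √(4 − x²). With x = -0.994:
  4 − x² = 4 − (-0.994)² = 4 − 0.988036 = 3.011964.
  √(4 − x²) = 1.735501.
  1/(2π) = 0.159155.
  ρ_sc(-0.994) = 0.159155 · 1.735501 = 0.276214.

Rounded to 5 decimal places: ρ_sc(-0.994) ≈ 0.27621.


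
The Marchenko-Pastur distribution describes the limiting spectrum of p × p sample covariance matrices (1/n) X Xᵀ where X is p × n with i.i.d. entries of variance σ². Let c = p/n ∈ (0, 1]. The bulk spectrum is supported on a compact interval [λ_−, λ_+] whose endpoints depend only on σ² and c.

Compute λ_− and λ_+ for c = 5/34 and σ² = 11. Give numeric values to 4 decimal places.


c = 5/34 = 0.147059; √c = 0.383482.
λ_− = σ² (1 − √c)² = 11 · (1 − 0.383482)² = 11 · (0.616518)² = 4.181032.
λ_+ = σ² (1 + √c)² = 11 · (1 + 0.383482)² = 11 · (1.383482)² = 21.054262.

Rounded to 4 decimal places: λ_− ≈ 4.1810, λ_+ ≈ 21.0543.


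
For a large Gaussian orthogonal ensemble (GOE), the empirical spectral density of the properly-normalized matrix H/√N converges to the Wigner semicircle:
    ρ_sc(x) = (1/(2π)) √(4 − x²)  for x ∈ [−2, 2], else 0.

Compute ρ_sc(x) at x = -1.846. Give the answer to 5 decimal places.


ρ_sc(x) = (1/(2π)) √(4 − x²). With x = -1.846:
  4 − x² = 4 − (-1.846)² = 4 − 3.407716 = 0.592284.
  √(4 − x²) = 0.769600.
  1/(2π) = 0.159155.
  ρ_sc(-1.846) = 0.159155 · 0.769600 = 0.122486.

Rounded to 5 decimal places: ρ_sc(-1.846) ≈ 0.12249.


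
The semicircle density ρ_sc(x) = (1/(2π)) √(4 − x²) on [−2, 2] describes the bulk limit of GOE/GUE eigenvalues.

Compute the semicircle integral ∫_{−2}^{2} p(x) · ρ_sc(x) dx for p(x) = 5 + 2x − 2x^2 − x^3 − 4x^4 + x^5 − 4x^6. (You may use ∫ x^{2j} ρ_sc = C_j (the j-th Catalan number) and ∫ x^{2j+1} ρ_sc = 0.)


Write p(x) = Σ a_i x^i, split into monomials and integrate each against ρ_sc separately.
Using ∫ x^{2j} ρ_sc = C_j = (1/(j+1)) C(2j, j) (Catalan numbers) and ∫ x^{2j+1} ρ_sc = 0 (odd monomials vanish by symmetry):
  i = 0 (even): a_0 · C_{0} = 5 · 1 = 5
  i = 1 (odd): ∫ x^1 ρ_sc = 0 (vanishes)
  i = 2 (even): a_2 · C_{1} = -2 · 1 = -2
  i = 3 (odd): ∫ x^3 ρ_sc = 0 (vanishes)
  i = 4 (even): a_4 · C_{2} = -4 · 2 = -8
  i = 5 (odd): ∫ x^5 ρ_sc = 0 (vanishes)
  i = 6 (even): a_6 · C_{3} = -4 · 5 = -20

Summing the contributions: ∫_{−2}^{2} p(x) ρ_sc(x) dx = 5 + (-2) + (-8) + (-20) = -25.


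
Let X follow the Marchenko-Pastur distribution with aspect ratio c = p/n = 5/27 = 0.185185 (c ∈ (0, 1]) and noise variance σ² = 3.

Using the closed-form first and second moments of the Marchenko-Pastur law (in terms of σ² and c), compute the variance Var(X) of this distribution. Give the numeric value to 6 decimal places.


Recall the MP moments m_1 = E[X] = σ² and m_2 = E[X²] = σ⁴ (1 + c).
m_1 = E[X] = σ² = 3, so m_1² = 9.
m_2 = E[X²] = σ⁴ (1 + c) = 9 · (1 + 0.185185) = 9 · 1.185185 = 10.666667.
(Note m_2 − m_1² simplifies to c · σ⁴ = 0.185185 · 9.)

Var(X) = m_2 − m_1² = 10.666667 − 9 = 1.666667.


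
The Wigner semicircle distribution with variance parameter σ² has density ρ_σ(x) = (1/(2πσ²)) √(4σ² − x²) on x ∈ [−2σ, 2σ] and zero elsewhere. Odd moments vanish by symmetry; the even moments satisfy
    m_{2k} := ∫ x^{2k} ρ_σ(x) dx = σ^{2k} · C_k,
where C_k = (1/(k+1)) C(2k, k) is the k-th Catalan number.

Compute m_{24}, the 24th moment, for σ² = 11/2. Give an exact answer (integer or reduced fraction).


By the scaled semicircle moment identity, m_{2k} = σ^{2k} · C_k with k = 12.
C_12 = (1/(k+1)) · C(2k, k) = (1/13) · C(24, 12) = (1/13) · 2704156 = 208012.
σ^{2k} = (σ²)^k = (11/2)^12 = 3138428376721/4096.

Therefore m_{24} = σ^{24} · C_12 = (3138428376721/4096) · 208012 = 163207690874622163/1024.


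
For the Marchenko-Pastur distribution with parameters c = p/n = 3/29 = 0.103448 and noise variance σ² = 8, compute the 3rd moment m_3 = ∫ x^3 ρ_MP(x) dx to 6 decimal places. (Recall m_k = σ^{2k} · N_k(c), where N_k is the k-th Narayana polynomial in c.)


E[X³] = σ⁶ (1 + 3c + c²) (third MP moment). With σ² = 8 (so σ⁶ = 512) and c = 3/29 = 0.103448: E[X³] = 512 · (1 + 3·0.103448 + (0.103448)²) = 512 · 1.321046.

So E[X^3] = 676.375743.


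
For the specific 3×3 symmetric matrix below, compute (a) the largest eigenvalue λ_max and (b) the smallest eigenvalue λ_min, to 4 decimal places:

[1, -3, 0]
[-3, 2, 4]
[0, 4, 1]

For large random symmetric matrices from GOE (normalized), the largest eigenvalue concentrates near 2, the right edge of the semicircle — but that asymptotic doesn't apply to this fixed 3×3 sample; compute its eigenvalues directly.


Since M is real symmetric, all three eigenvalues are real; they are the roots of det(λI − M) = λ³ − (tr M) λ² + s λ − det M, where s is the sum of the principal 2×2 minors.
tr M = 1 + 2 + 1 = 4.
s = (1·2 − (-3)²) + (1·1 − 0²) + (2·1 − 4²) = -7 + 1 + (-14) = -20.
det M (expand along row 1) = 1·(-14) − (-3)·(-3) + 0·(-12) = -23.
Characteristic polynomial: λ³ − 4λ² − 20λ + 23 = 0.
Substitute λ = y + (tr M)/3 = y + 1.333333 to remove the quadratic term: y³ + p·y + q = 0 with p = s − (tr M)²/3 = -25.333333 and q = −2(tr M)³/27 + (tr M)·s/3 − det M = -8.407407.
Three real roots ⇒ use the trigonometric (Viète) form: r = 2√(−p/3) = 5.811865, φ = arccos(3q/(p·r)) = arccos(0.171307) = 1.398640 rad.
y_k = r·cos(φ/3 − 2πk/3) for k = 0, 1, 2 gives y = 5.191604, -0.333333, -4.858271.
λ_k = y_k + 1.333333 gives λ = 6.5249, 1.0000, -3.5249 (check: the sum is 4.0000 = tr M).

Hence λ_max = 6.5249 and λ_min = -3.5249.


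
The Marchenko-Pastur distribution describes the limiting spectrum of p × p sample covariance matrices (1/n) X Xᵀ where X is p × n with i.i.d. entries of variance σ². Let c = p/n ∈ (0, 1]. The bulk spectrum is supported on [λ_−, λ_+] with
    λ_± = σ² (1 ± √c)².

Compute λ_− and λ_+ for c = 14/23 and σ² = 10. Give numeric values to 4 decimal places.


c = 14/23 = 0.608696; √c = 0.780189.
λ_− = σ² (1 − √c)² = 10 · (1 − 0.780189)² = 10 · (0.219811)² = 0.483167.
λ_+ = σ² (1 + √c)² = 10 · (1 + 0.780189)² = 10 · (1.780189)² = 31.690746.

Rounded to 4 decimal places: λ_− ≈ 0.4832, λ_+ ≈ 31.6907.


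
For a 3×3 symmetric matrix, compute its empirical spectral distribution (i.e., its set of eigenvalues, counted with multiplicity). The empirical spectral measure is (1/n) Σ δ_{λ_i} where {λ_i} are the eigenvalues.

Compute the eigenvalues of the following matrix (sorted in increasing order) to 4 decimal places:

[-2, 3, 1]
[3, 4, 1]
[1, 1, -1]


Since M is real symmetric, all three eigenvalues are real; they are the roots of det(λI − M) = λ³ − (tr M) λ² + s λ − det M, where s is the sum of the principal 2×2 minors.
tr M = -2 + 4 + (-1) = 1.
s = ((-2)·4 − 3²) + ((-2)·(-1) − 1²) + (4·(-1) − 1²) = -17 + 1 + (-5) = -21.
det M (expand along row 1) = (-2)·(-5) − 3·(-4) + 1·(-1) = 21.
Characteristic polynomial: λ³ − λ² − 21λ − 21 = 0.
Substitute λ = y + (tr M)/3 = y + 0.333333 to remove the quadratic term: y³ + p·y + q = 0 with p = s − (tr M)²/3 = -21.333333 and q = −2(tr M)³/27 + (tr M)·s/3 − det M = -28.074074.
Three real roots ⇒ use the trigonometric (Viète) form: r = 2√(−p/3) = 5.333333, φ = arccos(3q/(p·r)) = arccos(0.740234) = 0.737377 rad.
y_k = r·cos(φ/3 − 2πk/3) for k = 0, 1, 2 gives y = 5.173039, -1.462649, -3.710390.
λ_k = y_k + 0.333333 gives λ = 5.5064, -1.1293, -3.3771 (check: the sum is 1.0000 = tr M).

Eigenvalues sorted in increasing order: [-3.3771, -1.1293, 5.5064].


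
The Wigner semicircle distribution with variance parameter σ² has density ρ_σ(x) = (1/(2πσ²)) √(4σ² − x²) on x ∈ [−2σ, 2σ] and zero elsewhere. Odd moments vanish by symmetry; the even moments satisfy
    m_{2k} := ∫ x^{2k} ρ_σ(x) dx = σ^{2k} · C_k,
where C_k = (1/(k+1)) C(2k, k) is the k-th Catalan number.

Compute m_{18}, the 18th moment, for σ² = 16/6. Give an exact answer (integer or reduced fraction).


By the scaled semicircle moment identity, m_{2k} = σ^{2k} · C_k with k = 9.
C_9 = (1/(k+1)) · C(2k, k) = (1/10) · C(18, 9) = (1/10) · 48620 = 4862.
σ^{2k} = (σ²)^k = (16/6)^9 = 134217728/19683.

Therefore m_{18} = σ^{18} · C_9 = (134217728/19683) · 4862 = 652566593536/19683.


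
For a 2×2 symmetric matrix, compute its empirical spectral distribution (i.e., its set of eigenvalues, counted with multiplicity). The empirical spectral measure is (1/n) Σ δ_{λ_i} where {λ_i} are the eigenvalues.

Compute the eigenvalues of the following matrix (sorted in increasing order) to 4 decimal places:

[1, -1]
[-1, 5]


Since M is real symmetric, both eigenvalues are real; they are the roots of det(λI − M) = λ² − (tr M) λ + det M.
tr M = 1 + 5 = 6.
det M = 1·5 − (-1)² = 5 − 1 = 4.
Characteristic polynomial: λ² − 6λ + 4 = 0.
Discriminant Δ = (tr M)² − 4·det M = 36 − 16 = 20; √Δ = 4.472136.
λ = (tr M ± √Δ)/2 = (6 ± 4.472136)/2, giving (tr M − √Δ)/2 = 0.7639 and (tr M + √Δ)/2 = 5.2361.

Eigenvalues sorted in increasing order: [0.7639, 5.2361].


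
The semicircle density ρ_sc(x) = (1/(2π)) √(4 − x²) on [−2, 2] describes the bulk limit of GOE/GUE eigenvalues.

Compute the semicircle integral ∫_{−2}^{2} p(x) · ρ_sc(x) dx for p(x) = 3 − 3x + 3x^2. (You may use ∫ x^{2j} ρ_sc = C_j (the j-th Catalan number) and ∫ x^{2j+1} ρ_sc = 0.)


Write p(x) = Σ a_i x^i, split into monomials and integrate each against ρ_sc separately.
Using ∫ x^{2j} ρ_sc = C_j = (1/(j+1)) C(2j, j) (Catalan numbers) and ∫ x^{2j+1} ρ_sc = 0 (odd monomials vanish by symmetry):
  i = 0 (even): a_0 · C_{0} = 3 · 1 = 3
  i = 1 (odd): ∫ x^1 ρ_sc = 0 (vanishes)
  i = 2 (even): a_2 · C_{1} = 3 · 1 = 3

Summing the contributions: ∫_{−2}^{2} p(x) ρ_sc(x) dx = 3 + 3 = 6.


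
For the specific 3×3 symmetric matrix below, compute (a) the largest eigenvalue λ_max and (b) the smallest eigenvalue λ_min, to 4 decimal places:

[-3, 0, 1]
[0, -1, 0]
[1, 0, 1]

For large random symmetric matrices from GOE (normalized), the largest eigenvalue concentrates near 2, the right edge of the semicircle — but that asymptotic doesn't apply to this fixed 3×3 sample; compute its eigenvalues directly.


Since M is real symmetric, all three eigenvalues are real; they are the roots of det(λI − M) = λ³ − (tr M) λ² + s λ − det M, where s is the sum of the principal 2×2 minors.
tr M = -3 + (-1) + 1 = -3.
s = ((-3)·(-1) − 0²) + ((-3)·1 − 1²) + ((-1)·1 − 0²) = 3 + (-4) + (-1) = -2.
det M (expand along row 1) = (-3)·(-1) − 0·0 + 1·1 = 4.
Characteristic polynomial: λ³ + 3λ² − 2λ − 4 = 0.
Substitute λ = y + (tr M)/3 = y − 1.000000 to remove the quadratic term: y³ + p·y + q = 0 with p = s − (tr M)²/3 = -5.000000 and q = −2(tr M)³/27 + (tr M)·s/3 − det M = 0.000000.
Three real roots ⇒ use the trigonometric (Viète) form: r = 2√(−p/3) = 2.581989, φ = arccos(3q/(p·r)) = arccos(0.000000) = 1.570796 rad.
y_k = r·cos(φ/3 − 2πk/3) for k = 0, 1, 2 gives y = 2.236068, 0.000000, -2.236068.
λ_k = y_k − 1.000000 gives λ = 1.2361, -1.0000, -3.2361 (check: the sum is -3.0000 = tr M).

Hence λ_max = 1.2361 and λ_min = -3.2361.


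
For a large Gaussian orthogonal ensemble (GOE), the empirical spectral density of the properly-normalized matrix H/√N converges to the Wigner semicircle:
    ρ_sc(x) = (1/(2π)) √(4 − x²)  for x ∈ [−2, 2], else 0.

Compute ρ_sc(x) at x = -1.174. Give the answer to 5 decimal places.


ρ_sc(x) = (1/(2π)) √(4 − x²). With x = -1.174:
  4 − x² = 4 − (-1.174)² = 4 − 1.378276 = 2.621724.
  √(4 − x²) = 1.619174.
  1/(2π) = 0.159155.
  ρ_sc(-1.174) = 0.159155 · 1.619174 = 0.257700.

Rounded to 5 decimal places: ρ_sc(-1.174) ≈ 0.25770.
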